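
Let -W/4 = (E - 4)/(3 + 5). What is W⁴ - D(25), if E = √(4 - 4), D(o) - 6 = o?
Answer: -15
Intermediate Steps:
D(o) = 6 + o
E = 0 (E = √0 = 0)
W = 2 (W = -4*(0 - 4)/(3 + 5) = -(-16)/8 = -4*(-½) = 2)
W⁴ - D(25) = 2⁴ - (6 + 25) = 16 - 1*31 = 16 - 31 = -15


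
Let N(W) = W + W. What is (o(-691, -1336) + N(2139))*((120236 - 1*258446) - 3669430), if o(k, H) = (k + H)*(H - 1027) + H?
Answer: -18249039956520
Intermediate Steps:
N(W) = 2*W
o(k, H) = H + (-1027 + H)*(H + k) (o(k, H) = (H + k)*(-1027 + H) + H = (-1027 + H)*(H + k) + H = H + (-1027 + H)*(H + k))
(o(-691, -1336) + N(2139))*((120236 - 1*258446) - 3669430) = (((-1336)² - 1027*(-691) - 1026*(-1336) - 1336*(-691)) + 2*2139)*((120236 - 1*258446) - 3669430) = ((1784896 + 709657 + 1370736 + 923176) + 4278)*((120236 - 258446) - 3669430) = (4788465 + 4278)*(-138210 - 3669430) = 4792743*(-3807640) = -18249039956520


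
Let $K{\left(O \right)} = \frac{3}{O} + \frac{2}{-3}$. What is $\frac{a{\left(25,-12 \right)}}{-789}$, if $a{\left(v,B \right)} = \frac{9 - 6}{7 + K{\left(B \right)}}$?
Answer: $- \frac{12}{19199} \approx -0.00062503$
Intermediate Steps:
$K{\left(O \right)} = - \frac{2}{3} + \frac{3}{O}$ ($K{\left(O \right)} = \frac{3}{O} + 2 \left(- \frac{1}{3}\right) = \frac{3}{O} - \frac{2}{3} = - \frac{2}{3} + \frac{3}{O}$)
$a{\left(v,B \right)} = \frac{3}{\frac{19}{3} + \frac{3}{B}}$ ($a{\left(v,B \right)} = \frac{9 - 6}{7 - \left(\frac{2}{3} - \frac{3}{B}\right)} = \frac{3}{\frac{19}{3} + \frac{3}{B}}$)
$\frac{a{\left(25,-12 \right)}}{-789} = \frac{9 \left(-12\right) \frac{1}{9 + 19 \left(-12\right)}}{-789} = 9 \left(-12\right) \frac{1}{9 - 228} \left(- \frac{1}{789}\right) = 9 \left(-12\right) \frac{1}{-219} \left(- \frac{1}{789}\right) = 9 \left(-12\right) \left(- \frac{1}{219}\right) \left(- \frac{1}{789}\right) = \frac{36}{73} \left(- \frac{1}{789}\right) = - \frac{12}{19199}$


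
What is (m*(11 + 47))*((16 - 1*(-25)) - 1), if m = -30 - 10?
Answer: -92800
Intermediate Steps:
m = -40
(m*(11 + 47))*((16 - 1*(-25)) - 1) = (-40*(11 + 47))*((16 - 1*(-25)) - 1) = (-40*58)*((16 + 25) - 1) = -2320*(41 - 1) = -2320*40 = -92800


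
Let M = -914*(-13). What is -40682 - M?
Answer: -52564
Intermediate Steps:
M = 11882
-40682 - M = -40682 - 1*11882 = -40682 - 11882 = -52564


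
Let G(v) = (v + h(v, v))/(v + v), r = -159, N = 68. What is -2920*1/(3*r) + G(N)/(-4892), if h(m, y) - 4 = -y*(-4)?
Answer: 242818369/39669228 ≈ 6.1211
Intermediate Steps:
h(m, y) = 4 + 4*y (h(m, y) = 4 - y*(-4) = 4 + 4*y)
G(v) = (4 + 5*v)/(2*v) (G(v) = (v + (4 + 4*v))/(v + v) = (4 + 5*v)/((2*v)) = (4 + 5*v)*(1/(2*v)) = (4 + 5*v)/(2*v))
-2920*1/(3*r) + G(N)/(-4892) = -2920/(3*(-159)) + (5/2 + 2/68)/(-4892) = -2920/(-477) + (5/2 + 2*(1/68))*(-1/4892) = -2920*(-1/477) + (5/2 + 1/34)*(-1/4892) = 2920/477 + (43/17)*(-1/4892) = 2920/477 - 43/83164 = 242818369/39669228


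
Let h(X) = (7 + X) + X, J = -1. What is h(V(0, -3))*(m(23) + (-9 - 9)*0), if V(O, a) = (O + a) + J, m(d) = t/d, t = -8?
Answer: 8/23 ≈ 0.34783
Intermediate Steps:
m(d) = -8/d
V(O, a) = -1 + O + a (V(O, a) = (O + a) - 1 = -1 + O + a)
h(X) = 7 + 2*X
h(V(0, -3))*(m(23) + (-9 - 9)*0) = (7 + 2*(-1 + 0 - 3))*(-8/23 + (-9 - 9)*0) = (7 + 2*(-4))*(-8*1/23 - 18*0) = (7 - 8)*(-8/23 + 0) = -1*(-8/23) = 8/23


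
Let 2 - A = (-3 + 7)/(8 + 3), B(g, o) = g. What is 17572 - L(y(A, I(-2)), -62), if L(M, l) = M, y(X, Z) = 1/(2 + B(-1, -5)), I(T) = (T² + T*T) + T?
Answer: 17571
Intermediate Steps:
I(T) = T + 2*T² (I(T) = (T² + T²) + T = 2*T² + T = T + 2*T²)
A = 18/11 (A = 2 - (-3 + 7)/(8 + 3) = 2 - 4/11 = 18/11 ≈ 1.6364)
y(X, Z) = 1 (y(X, Z) = 1/(2 - 1) = 1/1 = 1)
17572 - L(y(A, I(-2)), -62) = 17572 - 1*1 = 17572 - 1 = 17571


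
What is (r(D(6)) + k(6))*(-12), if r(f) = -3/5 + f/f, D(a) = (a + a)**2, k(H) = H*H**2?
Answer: -12984/5 ≈ -2596.8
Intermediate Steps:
k(H) = H**3
D(a) = 4*a**2 (D(a) = (2*a)**2 = 4*a**2)
r(f) = 2/5 (r(f) = -3*1/5 + 1 = -3/5 + 1 = 2/5)
(r(D(6)) + k(6))*(-12) = (2/5 + 6**3)*(-12) = (2/5 + 216)*(-12) = (1082/5)*(-12) = -12984/5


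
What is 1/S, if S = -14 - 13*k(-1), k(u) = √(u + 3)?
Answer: 7/71 - 13*√2/142 ≈ -0.030879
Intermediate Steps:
k(u) = √(3 + u)
S = -14 - 13*√2 (S = -14 - 13*√(3 - 1) = -14 - 13*√2 ≈ -32.385)
1/S = 1/(-14 - 13*√2)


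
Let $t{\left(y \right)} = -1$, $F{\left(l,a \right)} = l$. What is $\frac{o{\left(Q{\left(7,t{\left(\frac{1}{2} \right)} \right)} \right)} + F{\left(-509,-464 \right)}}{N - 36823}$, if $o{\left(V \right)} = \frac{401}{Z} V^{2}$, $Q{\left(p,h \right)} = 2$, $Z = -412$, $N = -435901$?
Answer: $\frac{13207}{12172643} \approx 0.001085$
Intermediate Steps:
$o{\left(V \right)} = - \frac{401 V^{2}}{412}$ ($o{\left(V \right)} = \frac{401}{-412} V^{2} = 401 \left(- \frac{1}{412}\right) V^{2} = - \frac{401 V^{2}}{412}$)
$\frac{o{\left(Q{\left(7,t{\left(\frac{1}{2} \right)} \right)} \right)} + F{\left(-509,-464 \right)}}{N - 36823} = \frac{- \frac{401 \cdot 2^{2}}{412} - 509}{-435901 - 36823} = \frac{\left(- \frac{401}{412}\right) 4 - 509}{-472724} = \left(- \frac{401}{103} - 509\right) \left(- \frac{1}{472724}\right) = \left(- \frac{52828}{103}\right) \left(- \frac{1}{472724}\right) = \frac{13207}{12172643}$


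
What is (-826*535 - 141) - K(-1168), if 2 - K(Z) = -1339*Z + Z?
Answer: 1120731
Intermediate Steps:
K(Z) = 2 + 1338*Z (K(Z) = 2 - (-1339*Z + Z) = 2 - (-1338)*Z = 2 + 1338*Z)
(-826*535 - 141) - K(-1168) = (-826*535 - 141) - (2 + 1338*(-1168)) = (-441910 - 141) - (2 - 1562784) = -442051 - 1*(-1562782) = -442051 + 1562782 = 1120731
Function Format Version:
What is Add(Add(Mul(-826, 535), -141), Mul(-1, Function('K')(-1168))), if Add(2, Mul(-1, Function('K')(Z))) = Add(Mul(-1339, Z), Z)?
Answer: 1120731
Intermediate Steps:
Function('K')(Z) = Add(2, Mul(1338, Z)) (Function('K')(Z) = Add(2, Mul(-1, Add(Mul(-1339, Z), Z))) = Add(2, Mul(-1, Mul(-1338, Z))) = Add(2, Mul(1338, Z)))
Add(Add(Mul(-826, 535), -141), Mul(-1, Function('K')(-1168))) = Add(Add(Mul(-826, 535), -141), Mul(-1, Add(2, Mul(1338, -1168)))) = Add(Add(-441910, -141), Mul(-1, Add(2, -1562784))) = Add(-442051, Mul(-1, -1562782)) = Add(-442051, 1562782) = 1120731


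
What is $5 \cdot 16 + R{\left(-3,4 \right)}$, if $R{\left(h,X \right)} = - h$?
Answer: $83$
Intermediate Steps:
$5 \cdot 16 + R{\left(-3,4 \right)} = 5 \cdot 16 - -3 = 80 + 3 = 83$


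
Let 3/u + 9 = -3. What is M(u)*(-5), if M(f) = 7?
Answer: -35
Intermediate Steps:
u = -¼ (u = 3/(-9 - 3) = 3/(-12) = 3*(-1/12) = -¼ ≈ -0.25000)
M(u)*(-5) = 7*(-5) = -35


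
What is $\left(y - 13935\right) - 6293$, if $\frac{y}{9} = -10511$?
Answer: $-114827$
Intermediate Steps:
$y = -94599$ ($y = 9 \left(-10511\right) = -94599$)
$\left(y - 13935\right) - 6293 = \left(-94599 - 13935\right) - 6293 = -108534 - 6293 = -114827$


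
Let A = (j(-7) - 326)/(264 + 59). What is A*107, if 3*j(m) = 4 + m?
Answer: -34989/323 ≈ -108.33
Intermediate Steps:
j(m) = 4/3 + m/3 (j(m) = (4 + m)/3 = 4/3 + m/3)
A = -327/323 (A = ((4/3 + (1/3)*(-7)) - 326)/(264 + 59) = ((4/3 - 7/3) - 326)/323 = (-1 - 326)*(1/323) = -327*1/323 = -327/323 ≈ -1.0124)
A*107 = -327/323*107 = -34989/323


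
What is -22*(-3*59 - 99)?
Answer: 6072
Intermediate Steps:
-22*(-3*59 - 99) = -22*(-177 - 99) = -22*(-276) = 6072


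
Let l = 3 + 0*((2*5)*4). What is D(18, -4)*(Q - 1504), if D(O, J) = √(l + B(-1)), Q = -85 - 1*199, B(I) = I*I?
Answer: -3576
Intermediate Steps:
B(I) = I²
Q = -284 (Q = -85 - 199 = -284)
l = 3 (l = 3 + 0*(10*4) = 3 + 0*40 = 3 + 0 = 3)
D(O, J) = 2 (D(O, J) = √(3 + (-1)²) = √(3 + 1) = √4 = 2)
D(18, -4)*(Q - 1504) = 2*(-284 - 1504) = 2*(-1788) = -3576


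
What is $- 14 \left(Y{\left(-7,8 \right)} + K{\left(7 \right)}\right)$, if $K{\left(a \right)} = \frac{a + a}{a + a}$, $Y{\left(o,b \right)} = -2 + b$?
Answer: $-98$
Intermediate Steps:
$K{\left(a \right)} = 1$ ($K{\left(a \right)} = \frac{2 a}{2 a} = 2 a \frac{1}{2 a} = 1$)
$- 14 \left(Y{\left(-7,8 \right)} + K{\left(7 \right)}\right) = - 14 \left(\left(-2 + 8\right) + 1\right) = - 14 \left(6 + 1\right) = \left(-14\right) 7 = -98$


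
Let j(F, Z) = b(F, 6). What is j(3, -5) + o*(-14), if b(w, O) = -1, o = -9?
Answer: 125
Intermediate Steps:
j(F, Z) = -1
j(3, -5) + o*(-14) = -1 - 9*(-14) = -1 + 126 = 125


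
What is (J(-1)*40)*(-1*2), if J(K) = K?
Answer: 80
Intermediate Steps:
(J(-1)*40)*(-1*2) = (-1*40)*(-1*2) = -40*(-2) = 80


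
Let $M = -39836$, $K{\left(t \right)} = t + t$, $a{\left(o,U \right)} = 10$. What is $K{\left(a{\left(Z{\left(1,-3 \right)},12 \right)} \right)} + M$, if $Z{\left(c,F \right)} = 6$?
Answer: $-39816$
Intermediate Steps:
$K{\left(t \right)} = 2 t$
$K{\left(a{\left(Z{\left(1,-3 \right)},12 \right)} \right)} + M = 2 \cdot 10 - 39836 = 20 - 39836 = -39816$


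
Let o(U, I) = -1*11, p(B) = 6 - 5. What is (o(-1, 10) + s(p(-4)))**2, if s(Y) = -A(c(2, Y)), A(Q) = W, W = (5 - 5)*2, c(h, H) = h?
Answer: 121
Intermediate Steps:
W = 0 (W = 0*2 = 0)
A(Q) = 0
p(B) = 1
s(Y) = 0 (s(Y) = -1*0 = 0)
o(U, I) = -11
(o(-1, 10) + s(p(-4)))**2 = (-11 + 0)**2 = (-11)**2 = 121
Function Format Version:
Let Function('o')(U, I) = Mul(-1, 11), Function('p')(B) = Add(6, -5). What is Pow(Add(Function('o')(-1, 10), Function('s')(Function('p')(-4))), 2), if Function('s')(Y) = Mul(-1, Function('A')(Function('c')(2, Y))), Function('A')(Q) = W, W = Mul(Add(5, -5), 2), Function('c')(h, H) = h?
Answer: 121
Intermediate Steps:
W = 0 (W = Mul(0, 2) = 0)
Function('A')(Q) = 0
Function('p')(B) = 1
Function('s')(Y) = 0 (Function('s')(Y) = Mul(-1, 0) = 0)
Function('o')(U, I) = -11
Pow(Add(Function('o')(-1, 10), Function('s')(Function('p')(-4))), 2) = Pow(Add(-11, 0), 2) = Pow(-11, 2) = 121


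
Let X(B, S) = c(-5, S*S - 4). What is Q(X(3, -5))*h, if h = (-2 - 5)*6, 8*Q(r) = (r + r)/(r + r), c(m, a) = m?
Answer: -21/4 ≈ -5.2500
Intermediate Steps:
X(B, S) = -5
Q(r) = 1/8 (Q(r) = ((r + r)/(r + r))/8 = ((2*r)/((2*r)))/8 = ((2*r)*(1/(2*r)))/8 = (1/8)*1 = 1/8)
h = -42 (h = -7*6 = -42)
Q(X(3, -5))*h = (1/8)*(-42) = -21/4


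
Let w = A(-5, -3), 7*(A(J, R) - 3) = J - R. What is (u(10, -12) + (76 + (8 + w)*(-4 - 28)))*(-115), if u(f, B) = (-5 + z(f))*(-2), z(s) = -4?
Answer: 200330/7 ≈ 28619.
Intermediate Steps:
A(J, R) = 3 - R/7 + J/7 (A(J, R) = 3 + (J - R)/7 = 3 + (-R/7 + J/7) = 3 - R/7 + J/7)
w = 19/7 (w = 3 - ⅐*(-3) + (⅐)*(-5) = 3 + 3/7 - 5/7 = 19/7 ≈ 2.7143)
u(f, B) = 18 (u(f, B) = (-5 - 4)*(-2) = -9*(-2) = 18)
(u(10, -12) + (76 + (8 + w)*(-4 - 28)))*(-115) = (18 + (76 + (8 + 19/7)*(-4 - 28)))*(-115) = (18 + (76 + (75/7)*(-32)))*(-115) = (18 + (76 - 2400/7))*(-115) = (18 - 1868/7)*(-115) = -1742/7*(-115) = 200330/7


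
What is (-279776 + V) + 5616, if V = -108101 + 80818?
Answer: -301443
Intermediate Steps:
V = -27283
(-279776 + V) + 5616 = (-279776 - 27283) + 5616 = -307059 + 5616 = -301443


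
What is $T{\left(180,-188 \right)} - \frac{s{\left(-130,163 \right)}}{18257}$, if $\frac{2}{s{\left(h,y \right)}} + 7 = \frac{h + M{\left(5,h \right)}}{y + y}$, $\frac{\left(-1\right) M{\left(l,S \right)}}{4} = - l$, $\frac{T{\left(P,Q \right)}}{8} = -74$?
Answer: $- \frac{6463269949}{10917686} \approx -592.0$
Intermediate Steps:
$T{\left(P,Q \right)} = -592$ ($T{\left(P,Q \right)} = 8 \left(-74\right) = -592$)
$M{\left(l,S \right)} = 4 l$ ($M{\left(l,S \right)} = - 4 \left(- l\right) = 4 l$)
$s{\left(h,y \right)} = \frac{2}{-7 + \frac{20 + h}{2 y}}$ ($s{\left(h,y \right)} = \frac{2}{-7 + \frac{h + 4 \cdot 5}{y + y}} = \frac{2}{-7 + \frac{h + 20}{2 y}} = \frac{2}{-7 + \left(20 + h\right) \frac{1}{2 y}} = \frac{2}{-7 + \frac{20 + h}{2 y}}$)
$T{\left(180,-188 \right)} - \frac{s{\left(-130,163 \right)}}{18257} = -592 - \frac{4 \cdot 163 \frac{1}{20 - 130 - 2282}}{18257} = -592 - 4 \cdot 163 \frac{1}{20 - 130 - 2282} \cdot \frac{1}{18257} = -592 - 4 \cdot 163 \frac{1}{-2392} \cdot \frac{1}{18257} = -592 - 4 \cdot 163 \left(- \frac{1}{2392}\right) \frac{1}{18257} = -592 - \left(- \frac{163}{598}\right) \frac{1}{18257} = -592 - - \frac{163}{10917686} = -592 + \frac{163}{10917686} = - \frac{6463269949}{10917686}$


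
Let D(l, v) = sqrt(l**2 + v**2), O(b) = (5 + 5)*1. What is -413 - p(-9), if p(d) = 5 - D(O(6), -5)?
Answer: -418 + 5*sqrt(5) ≈ -406.82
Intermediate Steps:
O(b) = 10 (O(b) = 10*1 = 10)
p(d) = 5 - 5*sqrt(5) (p(d) = 5 - sqrt(10**2 + (-5)**2) = 5 - sqrt(100 + 25) = 5 - sqrt(125) = 5 - 5*sqrt(5))
-413 - p(-9) = -413 - (5 - 5*sqrt(5)) = -413 + (-5 + 5*sqrt(5)) = -418 + 5*sqrt(5)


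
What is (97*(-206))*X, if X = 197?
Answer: -3936454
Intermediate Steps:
(97*(-206))*X = (97*(-206))*197 = -19982*197 = -3936454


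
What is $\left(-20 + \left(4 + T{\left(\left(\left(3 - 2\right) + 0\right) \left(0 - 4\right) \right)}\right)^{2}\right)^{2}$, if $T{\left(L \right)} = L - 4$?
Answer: $16$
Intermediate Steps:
$T{\left(L \right)} = -4 + L$
$\left(-20 + \left(4 + T{\left(\left(\left(3 - 2\right) + 0\right) \left(0 - 4\right) \right)}\right)^{2}\right)^{2} = \left(-20 + \left(4 - \left(4 - \left(\left(3 - 2\right) + 0\right) \left(0 - 4\right)\right)\right)^{2}\right)^{2} = \left(-20 + \left(4 - \left(4 - \left(\left(3 - 2\right) + 0\right) \left(-4\right)\right)\right)^{2}\right)^{2} = \left(-20 + \left(4 - \left(4 - \left(1 + 0\right) \left(-4\right)\right)\right)^{2}\right)^{2} = \left(-20 + \left(4 + \left(-4 + 1 \left(-4\right)\right)\right)^{2}\right)^{2} = \left(-20 + \left(4 - 8\right)^{2}\right)^{2} = \left(-20 + \left(-4\right)^{2}\right)^{2} = \left(-20 + 16\right)^{2} = \left(-4\right)^{2} = 16$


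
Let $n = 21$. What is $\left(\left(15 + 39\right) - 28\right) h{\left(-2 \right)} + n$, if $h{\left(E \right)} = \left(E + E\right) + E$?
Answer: $-135$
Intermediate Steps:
$h{\left(E \right)} = 3 E$ ($h{\left(E \right)} = 2 E + E = 3 E$)
$\left(\left(15 + 39\right) - 28\right) h{\left(-2 \right)} + n = \left(\left(15 + 39\right) - 28\right) 3 \left(-2\right) + 21 = \left(54 - 28\right) \left(-6\right) + 21 = 26 \left(-6\right) + 21 = -156 + 21 = -135$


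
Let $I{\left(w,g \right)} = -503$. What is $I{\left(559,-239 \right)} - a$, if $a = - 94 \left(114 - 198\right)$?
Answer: $-8399$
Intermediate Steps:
$a = 7896$ ($a = \left(-94\right) \left(-84\right) = 7896$)
$I{\left(559,-239 \right)} - a = -503 - 7896 = -8399$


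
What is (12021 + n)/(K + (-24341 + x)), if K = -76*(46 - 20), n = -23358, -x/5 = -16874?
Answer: -3779/19351 ≈ -0.19529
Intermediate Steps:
x = 84370 (x = -5*(-16874) = 84370)
K = -1976 (K = -76*26 = -1976)
(12021 + n)/(K + (-24341 + x)) = (12021 - 23358)/(-1976 + (-24341 + 84370)) = -11337/(-1976 + 60029) = -11337/58053 = -11337*1/58053 = -3779/19351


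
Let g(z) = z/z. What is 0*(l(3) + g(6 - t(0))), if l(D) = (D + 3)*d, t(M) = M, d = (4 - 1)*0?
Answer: 0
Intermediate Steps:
d = 0 (d = 3*0 = 0)
l(D) = 0 (l(D) = (D + 3)*0 = (3 + D)*0 = 0)
g(z) = 1
0*(l(3) + g(6 - t(0))) = 0*(0 + 1) = 0*1 = 0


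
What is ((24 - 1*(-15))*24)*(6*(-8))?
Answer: -44928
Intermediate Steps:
((24 - 1*(-15))*24)*(6*(-8)) = ((24 + 15)*24)*(-48) = (39*24)*(-48) = 936*(-48) = -44928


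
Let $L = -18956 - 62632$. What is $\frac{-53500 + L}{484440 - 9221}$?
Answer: $- \frac{135088}{475219} \approx -0.28426$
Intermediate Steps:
$L = -81588$ ($L = -18956 - 62632 = -81588$)
$\frac{-53500 + L}{484440 - 9221} = \frac{-53500 - 81588}{484440 - 9221} = - \frac{135088}{475219}$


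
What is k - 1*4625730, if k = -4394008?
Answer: -9019738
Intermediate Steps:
k - 1*4625730 = -4394008 - 1*4625730 = -4394008 - 4625730 = -9019738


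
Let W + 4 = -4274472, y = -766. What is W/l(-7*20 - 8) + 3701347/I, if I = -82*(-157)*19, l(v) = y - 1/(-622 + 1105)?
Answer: 506376096789961/90499083274 ≈ 5595.4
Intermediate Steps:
l(v) = -369979/483 (l(v) = -766 - 1/(-622 + 1105) = -766 - 1/483 = -369979/483)
I = 244606 (I = 12874*19 = 244606)
W = -4274476 (W = -4 - 4274472 = -4274476)
W/l(-7*20 - 8) + 3701347/I = -4274476/(-369979/483) + 3701347/244606 = -4274476*(-483/369979) + 3701347*(1/244606) = 2064571908/369979 + 3701347/244606 = 506376096789961/90499083274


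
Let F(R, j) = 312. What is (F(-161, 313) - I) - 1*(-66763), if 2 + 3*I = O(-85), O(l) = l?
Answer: 67104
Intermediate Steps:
I = -29 (I = -⅔ + (⅓)*(-85) = -⅔ - 85/3 = -29)
(F(-161, 313) - I) - 1*(-66763) = (312 - 1*(-29)) - 1*(-66763) = (312 + 29) + 66763 = 341 + 66763 = 67104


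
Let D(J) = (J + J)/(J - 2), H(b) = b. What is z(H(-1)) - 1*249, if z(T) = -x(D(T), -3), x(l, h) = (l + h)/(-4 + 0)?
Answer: -2995/12 ≈ -249.58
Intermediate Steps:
D(J) = 2*J/(-2 + J) (D(J) = (2*J)/(-2 + J) = 2*J/(-2 + J))
x(l, h) = -h/4 - l/4 (x(l, h) = (h + l)/(-4) = (h + l)*(-¼) = -h/4 - l/4)
z(T) = -¾ + T/(2*(-2 + T)) (z(T) = -(-¼*(-3) - T/(2*(-2 + T))) = -(¾ - T/(2*(-2 + T))) = -¾ + T/(2*(-2 + T)))
z(H(-1)) - 1*249 = (6 - 1*(-1))/(4*(-2 - 1)) - 1*249 = (¼)*(6 + 1)/(-3) - 249 = (¼)*(-⅓)*7 - 249 = -7/12 - 249 = -2995/12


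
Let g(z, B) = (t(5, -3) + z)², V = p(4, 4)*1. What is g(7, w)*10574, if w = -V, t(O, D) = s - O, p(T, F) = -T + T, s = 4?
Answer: 380664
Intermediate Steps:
p(T, F) = 0
t(O, D) = 4 - O
V = 0 (V = 0*1 = 0)
w = 0 (w = -1*0 = 0)
g(z, B) = (-1 + z)² (g(z, B) = ((4 - 1*5) + z)² = ((4 - 5) + z)² = (-1 + z)²)
g(7, w)*10574 = (-1 + 7)²*10574 = 6²*10574 = 36*10574 = 380664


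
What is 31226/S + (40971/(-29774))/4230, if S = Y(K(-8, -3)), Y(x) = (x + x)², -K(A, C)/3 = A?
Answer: 54619910713/4030208640 ≈ 13.553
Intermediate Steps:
K(A, C) = -3*A
Y(x) = 4*x² (Y(x) = (2*x)² = 4*x²)
S = 2304 (S = 4*(-3*(-8))² = 4*24² = 4*576 = 2304)
31226/S + (40971/(-29774))/4230 = 31226/2304 + (40971/(-29774))/4230 = 31226*(1/2304) + (40971*(-1/29774))*(1/4230) = 15613/1152 - 40971/29774*1/4230 = 15613/1152 - 13657/41981340 = 54619910713/4030208640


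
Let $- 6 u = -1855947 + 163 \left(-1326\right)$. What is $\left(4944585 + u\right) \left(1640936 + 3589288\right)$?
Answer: $27667531919880$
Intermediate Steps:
$u = \frac{690695}{2}$ ($u = - \frac{-1855947 + 163 \left(-1326\right)}{6} = - \frac{-1855947 - 216138}{6} = \left(- \frac{1}{6}\right) \left(-2072085\right) = \frac{690695}{2} \approx 3.4535 \cdot 10^{5}$)
$\left(4944585 + u\right) \left(1640936 + 3589288\right) = \left(4944585 + \frac{690695}{2}\right) \left(1640936 + 3589288\right) = \frac{10579865}{2} \cdot 5230224 = 27667531919880$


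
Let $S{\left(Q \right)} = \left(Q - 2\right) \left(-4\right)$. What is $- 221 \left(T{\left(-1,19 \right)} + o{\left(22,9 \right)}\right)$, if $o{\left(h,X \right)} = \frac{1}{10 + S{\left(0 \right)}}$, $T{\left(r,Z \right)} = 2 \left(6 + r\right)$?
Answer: $- \frac{40001}{18} \approx -2222.3$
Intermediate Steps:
$S{\left(Q \right)} = 8 - 4 Q$ ($S{\left(Q \right)} = \left(-2 + Q\right) \left(-4\right) = 8 - 4 Q$)
$T{\left(r,Z \right)} = 12 + 2 r$
$o{\left(h,X \right)} = \frac{1}{18}$ ($o{\left(h,X \right)} = \frac{1}{10 + \left(8 - 0\right)} = \frac{1}{10 + \left(8 + 0\right)} = \frac{1}{10 + 8} = \frac{1}{18}$)
$- 221 \left(T{\left(-1,19 \right)} + o{\left(22,9 \right)}\right) = - 221 \left(\left(12 + 2 \left(-1\right)\right) + \frac{1}{18}\right) = - 221 \left(\left(12 - 2\right) + \frac{1}{18}\right) = - 221 \left(10 + \frac{1}{18}\right) = \left(-221\right) \frac{181}{18} = - \frac{40001}{18}$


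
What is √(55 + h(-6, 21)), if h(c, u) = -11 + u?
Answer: √65 ≈ 8.0623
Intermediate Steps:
√(55 + h(-6, 21)) = √(55 + (-11 + 21)) = √(55 + 10) = √65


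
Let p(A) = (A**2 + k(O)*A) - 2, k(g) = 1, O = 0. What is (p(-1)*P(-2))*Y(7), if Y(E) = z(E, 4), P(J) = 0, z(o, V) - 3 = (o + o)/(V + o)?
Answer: 0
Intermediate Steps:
z(o, V) = 3 + 2*o/(V + o) (z(o, V) = 3 + (o + o)/(V + o) = 3 + (2*o)/(V + o) = 3 + 2*o/(V + o))
Y(E) = (12 + 5*E)/(4 + E) (Y(E) = (3*4 + 5*E)/(4 + E) = (12 + 5*E)/(4 + E))
p(A) = -2 + A + A**2 (p(A) = (A**2 + 1*A) - 2 = (A**2 + A) - 2 = (A + A**2) - 2 = -2 + A + A**2)
(p(-1)*P(-2))*Y(7) = ((-2 - 1 + (-1)**2)*0)*((12 + 5*7)/(4 + 7)) = ((-2 - 1 + 1)*0)*((12 + 35)/11) = (-2*0)*((1/11)*47) = 0*(47/11) = 0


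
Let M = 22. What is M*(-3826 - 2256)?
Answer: -133804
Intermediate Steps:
M*(-3826 - 2256) = 22*(-3826 - 2256) = 22*(-6082) = -133804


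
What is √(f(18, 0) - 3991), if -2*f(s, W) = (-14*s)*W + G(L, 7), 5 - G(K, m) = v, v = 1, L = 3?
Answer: 11*I*√33 ≈ 63.19*I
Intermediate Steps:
G(K, m) = 4 (G(K, m) = 5 - 1*1 = 5 - 1 = 4)
f(s, W) = -2 + 7*W*s (f(s, W) = -((-14*s)*W + 4)/2 = -(-14*W*s + 4)/2 = -(4 - 14*W*s)/2 = -2 + 7*W*s)
√(f(18, 0) - 3991) = √((-2 + 7*0*18) - 3991) = √((-2 + 0) - 3991) = √(-2 - 3991) = √(-3993) = 11*I*√33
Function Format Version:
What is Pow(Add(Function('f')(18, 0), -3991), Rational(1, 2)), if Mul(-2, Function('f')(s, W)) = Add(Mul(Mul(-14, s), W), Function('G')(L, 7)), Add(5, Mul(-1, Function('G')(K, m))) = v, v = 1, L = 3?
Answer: Mul(11, I, Pow(33, Rational(1, 2))) ≈ Mul(63.190, I)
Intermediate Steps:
Function('G')(K, m) = 4 (Function('G')(K, m) = Add(5, Mul(-1, 1)) = Add(5, -1) = 4)
Function('f')(s, W) = Add(-2, Mul(7, W, s)) (Function('f')(s, W) = Mul(Rational(-1, 2), Add(Mul(Mul(-14, s), W), 4)) = Mul(Rational(-1, 2), Add(Mul(-14, W, s), 4)) = Mul(Rational(-1, 2), Add(4, Mul(-14, W, s))) = Add(-2, Mul(7, W, s)))
Pow(Add(Function('f')(18, 0), -3991), Rational(1, 2)) = Pow(Add(Add(-2, Mul(7, 0, 18)), -3991), Rational(1, 2)) = Pow(Add(Add(-2, 0), -3991), Rational(1, 2)) = Pow(Add(-2, -3991), Rational(1, 2)) = Pow(-3993, Rational(1, 2)) = Mul(11, I, Pow(33, Rational(1, 2)))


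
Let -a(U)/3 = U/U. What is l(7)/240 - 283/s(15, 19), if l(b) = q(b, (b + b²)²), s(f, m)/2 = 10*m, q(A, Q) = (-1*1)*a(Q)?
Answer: -1113/1520 ≈ -0.73224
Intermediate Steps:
a(U) = -3 (a(U) = -3*U/U = -3*1 = -3)
q(A, Q) = 3 (q(A, Q) = -1*1*(-3) = -1*(-3) = 3)
s(f, m) = 20*m (s(f, m) = 2*(10*m) = 20*m)
l(b) = 3
l(7)/240 - 283/s(15, 19) = 3/240 - 283/(20*19) = 3*(1/240) - 283/380 = 1/80 - 283*1/380 = 1/80 - 283/380 = -1113/1520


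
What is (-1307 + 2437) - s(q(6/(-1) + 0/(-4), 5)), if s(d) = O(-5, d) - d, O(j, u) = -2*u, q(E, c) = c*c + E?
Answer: 1187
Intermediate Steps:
q(E, c) = E + c² (q(E, c) = c² + E = E + c²)
s(d) = -3*d (s(d) = -2*d - d = -3*d)
(-1307 + 2437) - s(q(6/(-1) + 0/(-4), 5)) = (-1307 + 2437) - (-3)*((6/(-1) + 0/(-4)) + 5²) = 1130 - (-3)*((6*(-1) + 0*(-¼)) + 25) = 1130 - (-3)*((-6 + 0) + 25) = 1130 - (-3)*(-6 + 25) = 1130 - (-3)*19 = 1130 - 1*(-57) = 1130 + 57 = 1187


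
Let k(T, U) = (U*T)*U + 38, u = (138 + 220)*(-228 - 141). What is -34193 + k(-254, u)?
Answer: -4432538388771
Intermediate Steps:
u = -132102 (u = 358*(-369) = -132102)
k(T, U) = 38 + T*U² (k(T, U) = (T*U)*U + 38 = T*U² + 38 = 38 + T*U²)
-34193 + k(-254, u) = -34193 + (38 - 254*(-132102)²) = -34193 + (38 - 254*17450938404) = -34193 + (38 - 4432538354616) = -34193 - 4432538354578 = -4432538388771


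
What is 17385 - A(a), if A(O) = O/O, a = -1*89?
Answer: 17384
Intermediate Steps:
a = -89
A(O) = 1
17385 - A(a) = 17385 - 1*1 = 17385 - 1 = 17384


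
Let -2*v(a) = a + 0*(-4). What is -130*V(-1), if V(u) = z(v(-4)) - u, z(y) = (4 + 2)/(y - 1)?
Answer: -910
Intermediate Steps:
v(a) = -a/2 (v(a) = -(a + 0*(-4))/2 = -(a + 0)/2 = -a/2)
z(y) = 6/(-1 + y)
V(u) = 6 - u (V(u) = 6/(-1 - ½*(-4)) - u = 6/(-1 + 2) - u = 6/1 - u = 6*1 - u = 6 - u)
-130*V(-1) = -130*(6 - 1*(-1)) = -130*(6 + 1) = -130*7 = -910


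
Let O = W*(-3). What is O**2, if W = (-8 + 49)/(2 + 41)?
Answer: 15129/1849 ≈ 8.1823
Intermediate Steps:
W = 41/43 ≈ 0.95349
O = -123/43 (O = (41/43)*(-3) = -123/43 ≈ -2.8605)
O**2 = (-123/43)**2 = 15129/1849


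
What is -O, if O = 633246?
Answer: -633246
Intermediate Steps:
-O = -1*633246 = -633246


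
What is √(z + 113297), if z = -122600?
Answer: I*√9303 ≈ 96.452*I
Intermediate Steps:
√(z + 113297) = √(-122600 + 113297) = √(-9303) = I*√9303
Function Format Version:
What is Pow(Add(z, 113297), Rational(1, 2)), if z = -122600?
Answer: Mul(I, Pow(9303, Rational(1, 2))) ≈ Mul(96.452, I)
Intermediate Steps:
Pow(Add(z, 113297), Rational(1, 2)) = Pow(Add(-122600, 113297), Rational(1, 2)) = Pow(-9303, Rational(1, 2)) = Mul(I, Pow(9303, Rational(1, 2)))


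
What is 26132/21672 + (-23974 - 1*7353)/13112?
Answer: -42034495/35520408 ≈ -1.1834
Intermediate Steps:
26132/21672 + (-23974 - 1*7353)/13112 = 26132*(1/21672) + (-23974 - 7353)*(1/13112) = 6533/5418 - 31327*1/13112 = 6533/5418 - 31327/13112 = -42034495/35520408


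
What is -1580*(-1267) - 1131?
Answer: 2000729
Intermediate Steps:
-1580*(-1267) - 1131 = 2001860 - 1131 = 2000729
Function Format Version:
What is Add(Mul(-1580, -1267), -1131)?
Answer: 2000729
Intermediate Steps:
Add(Mul(-1580, -1267), -1131) = Add(2001860, -1131) = 2000729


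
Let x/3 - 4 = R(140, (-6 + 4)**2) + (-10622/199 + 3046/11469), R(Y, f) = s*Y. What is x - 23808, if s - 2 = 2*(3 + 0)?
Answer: -15668456336/760777 ≈ -20595.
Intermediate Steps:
s = 8 (s = 2 + 2*(3 + 0) = 2 + 2*3 = 2 + 6 = 8)
R(Y, f) = 8*Y
x = 2444122480/760777 (x = 12 + 3*(8*140 + (-10622/199 + 3046/11469)) = 12 + 3*(1120 + (-10622*1/199 + 3046*(1/11469))) = 12 + 3*(1120 + (-10622/199 + 3046/11469)) = 12 + 3*(1120 - 121217564/2282331) = 12 + 3*(2434993156/2282331) = 12 + 2434993156/760777 = 2444122480/760777 ≈ 3212.7)
x - 23808 = 2444122480/760777 - 23808 = -15668456336/760777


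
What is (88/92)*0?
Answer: 0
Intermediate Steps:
(88/92)*0 = (88*(1/92))*0 = (22/23)*0 = 0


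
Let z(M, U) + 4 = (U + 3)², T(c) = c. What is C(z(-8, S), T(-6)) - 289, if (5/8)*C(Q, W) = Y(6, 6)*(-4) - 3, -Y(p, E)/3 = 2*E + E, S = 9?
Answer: 259/5 ≈ 51.800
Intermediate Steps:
z(M, U) = -4 + (3 + U)² (z(M, U) = -4 + (U + 3)² = -4 + (3 + U)²)
Y(p, E) = -9*E (Y(p, E) = -3*(2*E + E) = -9*E)
C(Q, W) = 1704/5 (C(Q, W) = 8*(-9*6*(-4) - 3)/5 = 8*(-54*(-4) - 3)/5 = 8*(216 - 3)/5 = (8/5)*213 = 1704/5)
C(z(-8, S), T(-6)) - 289 = 1704/5 - 289 = 259/5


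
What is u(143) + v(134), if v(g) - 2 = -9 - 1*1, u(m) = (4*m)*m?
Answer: 81788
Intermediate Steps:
u(m) = 4*m²
v(g) = -8 (v(g) = 2 + (-9 - 1*1) = 2 + (-9 - 1) = 2 - 10 = -8)
u(143) + v(134) = 4*143² - 8 = 4*20449 - 8 = 81796 - 8 = 81788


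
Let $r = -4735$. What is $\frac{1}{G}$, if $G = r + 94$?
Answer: $- \frac{1}{4641} \approx -0.00021547$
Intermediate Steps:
$G = -4641$ ($G = -4735 + 94 = -4641$)
$\frac{1}{G} = \frac{1}{-4641} = - \frac{1}{4641}$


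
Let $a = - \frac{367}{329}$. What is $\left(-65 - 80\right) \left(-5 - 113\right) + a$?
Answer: $\frac{5628823}{329} \approx 17109.0$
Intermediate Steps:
$a = - \frac{367}{329}$ ($a = \left(-367\right) \frac{1}{329} = - \frac{367}{329} \approx -1.1155$)
$\left(-65 - 80\right) \left(-5 - 113\right) + a = \left(-65 - 80\right) \left(-5 - 113\right) - \frac{367}{329} = \left(-145\right) \left(-118\right) - \frac{367}{329} = 17110 - \frac{367}{329} = \frac{5628823}{329}$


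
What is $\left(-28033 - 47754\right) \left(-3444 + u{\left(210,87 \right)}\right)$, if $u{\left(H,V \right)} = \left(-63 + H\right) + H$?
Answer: $233954469$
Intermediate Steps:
$u{\left(H,V \right)} = -63 + 2 H$
$\left(-28033 - 47754\right) \left(-3444 + u{\left(210,87 \right)}\right) = \left(-28033 - 47754\right) \left(-3444 + \left(-63 + 2 \cdot 210\right)\right) = - 75787 \left(-3444 + \left(-63 + 420\right)\right) = - 75787 \left(-3444 + 357\right) = \left(-75787\right) \left(-3087\right) = 233954469$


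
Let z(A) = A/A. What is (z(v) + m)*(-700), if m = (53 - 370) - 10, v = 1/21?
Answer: 228200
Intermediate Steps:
v = 1/21 ≈ 0.047619
m = -327 (m = -317 - 10 = -327)
z(A) = 1
(z(v) + m)*(-700) = (1 - 327)*(-700) = -326*(-700) = 228200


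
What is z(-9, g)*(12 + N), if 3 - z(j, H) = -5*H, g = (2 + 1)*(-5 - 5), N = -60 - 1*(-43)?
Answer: 735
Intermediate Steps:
N = -17 (N = -60 + 43 = -17)
g = -30 (g = 3*(-10) = -30)
z(j, H) = 3 + 5*H (z(j, H) = 3 - (-5)*H = 3 + 5*H)
z(-9, g)*(12 + N) = (3 + 5*(-30))*(12 - 17) = (3 - 150)*(-5) = -147*(-5) = 735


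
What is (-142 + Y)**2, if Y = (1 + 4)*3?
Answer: 16129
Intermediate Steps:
Y = 15 (Y = 5*3 = 15)
(-142 + Y)**2 = (-142 + 15)**2 = (-127)**2 = 16129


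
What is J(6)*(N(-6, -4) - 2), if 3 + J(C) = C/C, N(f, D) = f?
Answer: 16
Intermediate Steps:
J(C) = -2 (J(C) = -3 + C/C = -3 + 1 = -2)
J(6)*(N(-6, -4) - 2) = -2*(-6 - 2) = -2*(-8) = 16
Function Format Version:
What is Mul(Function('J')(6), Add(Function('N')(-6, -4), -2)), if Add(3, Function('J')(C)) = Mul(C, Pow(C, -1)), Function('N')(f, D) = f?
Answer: 16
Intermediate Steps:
Function('J')(C) = -2 (Function('J')(C) = Add(-3, Mul(C, Pow(C, -1))) = Add(-3, 1) = -2)
Mul(Function('J')(6), Add(Function('N')(-6, -4), -2)) = Mul(-2, Add(-6, -2)) = Mul(-2, -8) = 16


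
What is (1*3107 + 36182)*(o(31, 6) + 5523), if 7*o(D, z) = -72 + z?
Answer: 1516358955/7 ≈ 2.1662e+8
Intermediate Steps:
o(D, z) = -72/7 + z/7 (o(D, z) = (-72 + z)/7 = -72/7 + z/7)
(1*3107 + 36182)*(o(31, 6) + 5523) = (1*3107 + 36182)*((-72/7 + (⅐)*6) + 5523) = (3107 + 36182)*((-72/7 + 6/7) + 5523) = 39289*(-66/7 + 5523) = 39289*(38595/7) = 1516358955/7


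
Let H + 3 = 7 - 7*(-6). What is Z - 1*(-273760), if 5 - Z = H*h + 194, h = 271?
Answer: 261105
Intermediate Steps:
H = 46 (H = -3 + (7 - 7*(-6)) = -3 + (7 + 42) = -3 + 49 = 46)
Z = -12655 (Z = 5 - (46*271 + 194) = 5 - (12466 + 194) = 5 - 1*12660 = 5 - 12660 = -12655)
Z - 1*(-273760) = -12655 - 1*(-273760) = -12655 + 273760 = 261105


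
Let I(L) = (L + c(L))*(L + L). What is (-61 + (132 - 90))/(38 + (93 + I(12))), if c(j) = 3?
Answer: -19/491 ≈ -0.038697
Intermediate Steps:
I(L) = 2*L*(3 + L) (I(L) = (L + 3)*(L + L) = (3 + L)*(2*L) = 2*L*(3 + L))
(-61 + (132 - 90))/(38 + (93 + I(12))) = (-61 + (132 - 90))/(38 + (93 + 2*12*(3 + 12))) = (-61 + 42)/(38 + (93 + 2*12*15)) = -19/(38 + (93 + 360)) = -19/(38 + 453) = -19/491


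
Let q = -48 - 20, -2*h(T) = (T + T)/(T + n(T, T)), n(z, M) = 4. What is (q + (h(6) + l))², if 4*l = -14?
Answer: 519841/100 ≈ 5198.4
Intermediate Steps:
l = -7/2 (l = (¼)*(-14) = -7/2 ≈ -3.5000)
h(T) = -T/(4 + T) (h(T) = -(T + T)/(2*(T + 4)) = -2*T/(2*(4 + T)) = -T/(4 + T))
q = -68
(q + (h(6) + l))² = (-68 + (-1*6/(4 + 6) - 7/2))² = (-68 + (-1*6/10 - 7/2))² = (-68 + (-1*6*⅒ - 7/2))² = (-68 + (-⅗ - 7/2))² = (-68 - 41/10)² = (-721/10)² = 519841/100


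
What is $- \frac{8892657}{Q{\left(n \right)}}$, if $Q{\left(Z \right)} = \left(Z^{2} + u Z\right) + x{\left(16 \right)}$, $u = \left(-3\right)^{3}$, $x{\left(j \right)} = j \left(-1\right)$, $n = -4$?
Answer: $- \frac{988073}{12} \approx -82339.0$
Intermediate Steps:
$x{\left(j \right)} = - j$
$u = -27$
$Q{\left(Z \right)} = -16 + Z^{2} - 27 Z$ ($Q{\left(Z \right)} = \left(Z^{2} - 27 Z\right) - 16 = -16 + Z^{2} - 27 Z$)
$- \frac{8892657}{Q{\left(n \right)}} = - \frac{8892657}{-16 + \left(-4\right)^{2} - -108} = - \frac{8892657}{-16 + 16 + 108} = - \frac{8892657}{108} = \left(-8892657\right) \frac{1}{108} = - \frac{988073}{12}$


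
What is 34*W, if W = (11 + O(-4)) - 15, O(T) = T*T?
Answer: 408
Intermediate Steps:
O(T) = T**2
W = 12 (W = (11 + (-4)**2) - 15 = (11 + 16) - 15 = 27 - 15 = 12)
34*W = 34*12 = 408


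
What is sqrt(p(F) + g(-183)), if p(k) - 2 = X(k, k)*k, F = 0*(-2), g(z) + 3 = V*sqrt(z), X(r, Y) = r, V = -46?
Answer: sqrt(-1 - 46*I*sqrt(183)) ≈ 17.625 - 17.653*I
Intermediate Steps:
g(z) = -3 - 46*sqrt(z)
F = 0
p(k) = 2 + k**2 (p(k) = 2 + k*k = 2 + k**2)
sqrt(p(F) + g(-183)) = sqrt((2 + 0**2) + (-3 - 46*I*sqrt(183))) = sqrt((2 + 0) + (-3 - 46*I*sqrt(183))) = sqrt(2 + (-3 - 46*I*sqrt(183))) = sqrt(-1 - 46*I*sqrt(183))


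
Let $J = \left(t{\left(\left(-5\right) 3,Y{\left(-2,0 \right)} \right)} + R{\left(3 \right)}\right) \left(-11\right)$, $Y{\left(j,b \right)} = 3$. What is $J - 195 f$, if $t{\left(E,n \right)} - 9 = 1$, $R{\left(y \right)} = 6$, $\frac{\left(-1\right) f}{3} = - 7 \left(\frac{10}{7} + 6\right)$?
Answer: $-30596$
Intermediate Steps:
$f = 156$ ($f = - 3 \left(- 7 \left(\frac{10}{7} + 6\right)\right) = - 3 \left(\left(-7\right) \frac{52}{7}\right) = \left(-3\right) \left(-52\right) = 156$)
$t{\left(E,n \right)} = 10$ ($t{\left(E,n \right)} = 9 + 1 = 10$)
$J = -176$ ($J = \left(10 + 6\right) \left(-11\right) = 16 \left(-11\right) = -176$)
$J - 195 f = -176 - 30420 = -30596$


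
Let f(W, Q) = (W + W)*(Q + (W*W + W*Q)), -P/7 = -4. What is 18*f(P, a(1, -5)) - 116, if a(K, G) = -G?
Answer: 936316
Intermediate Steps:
P = 28 (P = -7*(-4) = 28)
f(W, Q) = 2*W*(Q + W**2 + Q*W) (f(W, Q) = (2*W)*(Q + (W**2 + Q*W)) = (2*W)*(Q + W**2 + Q*W) = 2*W*(Q + W**2 + Q*W))
18*f(P, a(1, -5)) - 116 = 18*(2*28*(-1*(-5) + 28**2 - 1*(-5)*28)) - 116 = 18*(2*28*(5 + 784 + 5*28)) - 116 = 18*(2*28*(5 + 784 + 140)) - 116 = 18*(2*28*929) - 116 = 18*52024 - 116 = 936432 - 116 = 936316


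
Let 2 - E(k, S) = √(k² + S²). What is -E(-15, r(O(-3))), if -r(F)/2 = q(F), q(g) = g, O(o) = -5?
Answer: -2 + 5*√13 ≈ 16.028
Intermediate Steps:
r(F) = -2*F
E(k, S) = 2 - √(S² + k²) (E(k, S) = 2 - √(k² + S²) = 2 - √(S² + k²))
-E(-15, r(O(-3))) = -(2 - √((-2*(-5))² + (-15)²)) = -(2 - √(10² + 225)) = -(2 - √(100 + 225)) = -(2 - √325) = -(2 - 5*√13) = -2 + 5*√13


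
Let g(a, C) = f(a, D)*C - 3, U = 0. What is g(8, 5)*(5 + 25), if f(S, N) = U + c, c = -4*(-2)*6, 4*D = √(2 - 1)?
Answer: 7110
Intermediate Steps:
D = ¼ (D = √(2 - 1)/4 = √1/4 = (¼)*1 = ¼ ≈ 0.25000)
c = 48 (c = 8*6 = 48)
f(S, N) = 48 (f(S, N) = 0 + 48 = 48)
g(a, C) = -3 + 48*C (g(a, C) = 48*C - 3 = -3 + 48*C)
g(8, 5)*(5 + 25) = (-3 + 48*5)*(5 + 25) = (-3 + 240)*30 = 237*30 = 7110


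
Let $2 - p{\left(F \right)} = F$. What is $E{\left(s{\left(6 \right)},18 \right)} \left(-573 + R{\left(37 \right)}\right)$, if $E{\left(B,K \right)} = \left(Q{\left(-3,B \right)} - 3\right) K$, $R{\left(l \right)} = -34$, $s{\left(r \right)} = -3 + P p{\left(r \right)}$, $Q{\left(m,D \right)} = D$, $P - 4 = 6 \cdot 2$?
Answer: $764820$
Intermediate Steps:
$P = 16$ ($P = 4 + 6 \cdot 2 = 4 + 12 = 16$)
$p{\left(F \right)} = 2 - F$
$s{\left(r \right)} = 29 - 16 r$ ($s{\left(r \right)} = -3 + 16 \left(2 - r\right) = -3 - \left(-32 + 16 r\right) = 29 - 16 r$)
$E{\left(B,K \right)} = K \left(-3 + B\right)$ ($E{\left(B,K \right)} = \left(B - 3\right) K = \left(-3 + B\right) K = K \left(-3 + B\right)$)
$E{\left(s{\left(6 \right)},18 \right)} \left(-573 + R{\left(37 \right)}\right) = 18 \left(-3 + \left(29 - 96\right)\right) \left(-573 - 34\right) = 18 \left(-3 + \left(29 - 96\right)\right) \left(-607\right) = 18 \left(-3 - 67\right) \left(-607\right) = 18 \left(-70\right) \left(-607\right) = \left(-1260\right) \left(-607\right) = 764820$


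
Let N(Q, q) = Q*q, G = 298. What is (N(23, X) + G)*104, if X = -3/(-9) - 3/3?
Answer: 88192/3 ≈ 29397.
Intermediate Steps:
X = -2/3 (X = -3*(-1/9) - 3*1/3 = 1/3 - 1 = -2/3 ≈ -0.66667)
(N(23, X) + G)*104 = (23*(-2/3) + 298)*104 = (-46/3 + 298)*104 = (848/3)*104 = 88192/3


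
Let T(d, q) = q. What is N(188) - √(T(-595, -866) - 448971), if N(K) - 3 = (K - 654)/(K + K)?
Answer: 331/188 - I*√449837 ≈ 1.7606 - 670.7*I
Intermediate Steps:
N(K) = 3 + (-654 + K)/(2*K) (N(K) = 3 + (K - 654)/(K + K) = 3 + (-654 + K)/((2*K)) = 3 + (-654 + K)*(1/(2*K)) = 3 + (-654 + K)/(2*K))
N(188) - √(T(-595, -866) - 448971) = (7/2 - 327/188) - √(-866 - 448971) = (7/2 - 327*1/188) - √(-449837) = (7/2 - 327/188) - I*√449837 = 331/188 - I*√449837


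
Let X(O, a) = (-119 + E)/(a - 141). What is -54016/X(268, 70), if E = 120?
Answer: 3835136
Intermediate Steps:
X(O, a) = 1/(-141 + a) (X(O, a) = (-119 + 120)/(a - 141) = 1/(-141 + a))
-54016/X(268, 70) = -54016/(1/(-141 + 70)) = -54016/(1/(-71)) = -54016/(-1/71) = -54016*(-71) = 3835136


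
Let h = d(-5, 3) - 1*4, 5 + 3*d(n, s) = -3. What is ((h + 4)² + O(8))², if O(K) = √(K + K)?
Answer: 10000/81 ≈ 123.46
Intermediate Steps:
O(K) = √2*√K (O(K) = √(2*K) = √2*√K)
d(n, s) = -8/3 (d(n, s) = -5/3 + (⅓)*(-3) = -5/3 - 1 = -8/3)
h = -20/3 (h = -8/3 - 1*4 = -8/3 - 4 = -20/3 ≈ -6.6667)
((h + 4)² + O(8))² = ((-20/3 + 4)² + √2*√8)² = ((-8/3)² + √2*(2*√2))² = (64/9 + 4)² = (100/9)² = 10000/81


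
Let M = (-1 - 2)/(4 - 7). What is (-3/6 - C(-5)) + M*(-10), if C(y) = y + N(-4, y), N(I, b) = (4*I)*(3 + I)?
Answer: -43/2 ≈ -21.500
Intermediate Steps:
N(I, b) = 4*I*(3 + I)
C(y) = 16 + y (C(y) = y + 4*(-4)*(3 - 4) = y + 4*(-4)*(-1) = y + 16 = 16 + y)
M = 1 (M = -3/(-3) = -3*(-1/3) = 1)
(-3/6 - C(-5)) + M*(-10) = (-3/6 - (16 - 5)) + 1*(-10) = (-3*1/6 - 1*11) - 10 = (-1/2 - 11) - 10 = -23/2 - 10 = -43/2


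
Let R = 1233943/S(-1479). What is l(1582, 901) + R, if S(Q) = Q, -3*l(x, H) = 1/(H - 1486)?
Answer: -721856162/865215 ≈ -834.31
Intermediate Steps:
l(x, H) = -1/(3*(-1486 + H)) (l(x, H) = -1/(3*(H - 1486)) = -1/(3*(-1486 + H)))
R = -1233943/1479 (R = 1233943/(-1479) = 1233943*(-1/1479) = -1233943/1479 ≈ -834.31)
l(1582, 901) + R = -1/(-4458 + 3*901) - 1233943/1479 = -1/(-4458 + 2703) - 1233943/1479 = -1/(-1755) - 1233943/1479 = -1*(-1/1755) - 1233943/1479 = 1/1755 - 1233943/1479 = -721856162/865215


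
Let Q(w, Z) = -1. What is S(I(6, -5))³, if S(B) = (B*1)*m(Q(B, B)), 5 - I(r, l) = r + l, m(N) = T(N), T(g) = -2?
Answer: -512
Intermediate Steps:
m(N) = -2
I(r, l) = 5 - l - r (I(r, l) = 5 - (r + l) = 5 - (l + r) = 5 + (-l - r) = 5 - l - r)
S(B) = -2*B (S(B) = (B*1)*(-2) = B*(-2) = -2*B)
S(I(6, -5))³ = (-2*(5 - 1*(-5) - 1*6))³ = (-2*(5 + 5 - 6))³ = (-2*4)³ = (-8)³ = -512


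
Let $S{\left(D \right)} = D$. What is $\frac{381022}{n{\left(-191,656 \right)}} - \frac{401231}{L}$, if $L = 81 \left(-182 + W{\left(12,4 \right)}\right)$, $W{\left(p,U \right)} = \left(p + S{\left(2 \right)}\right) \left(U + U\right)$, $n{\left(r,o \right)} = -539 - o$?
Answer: $- \frac{336184739}{1355130} \approx -248.08$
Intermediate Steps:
$W{\left(p,U \right)} = 2 U \left(2 + p\right)$ ($W{\left(p,U \right)} = \left(p + 2\right) \left(U + U\right) = \left(2 + p\right) 2 U = 2 U \left(2 + p\right)$)
$L = -5670$ ($L = 81 \left(-182 + 2 \cdot 4 \left(2 + 12\right)\right) = 81 \left(-182 + 2 \cdot 4 \cdot 14\right) = 81 \left(-182 + 112\right) = 81 \left(-70\right) = -5670$)
$\frac{381022}{n{\left(-191,656 \right)}} - \frac{401231}{L} = \frac{381022}{-539 - 656} - \frac{401231}{-5670} = \frac{381022}{-539 - 656} - - \frac{401231}{5670} = \frac{381022}{-1195} + \frac{401231}{5670} = 381022 \left(- \frac{1}{1195}\right) + \frac{401231}{5670} = - \frac{381022}{1195} + \frac{401231}{5670} = - \frac{336184739}{1355130}$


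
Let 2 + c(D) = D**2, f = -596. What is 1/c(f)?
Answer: 1/355214 ≈ 2.8152e-6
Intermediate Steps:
c(D) = -2 + D**2
1/c(f) = 1/(-2 + (-596)**2) = 1/(-2 + 355216) = 1/355214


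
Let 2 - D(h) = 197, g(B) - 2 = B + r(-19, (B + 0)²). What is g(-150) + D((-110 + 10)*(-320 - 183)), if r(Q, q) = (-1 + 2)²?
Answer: -342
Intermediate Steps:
r(Q, q) = 1 (r(Q, q) = 1² = 1)
g(B) = 3 + B (g(B) = 2 + (B + 1) = 2 + (1 + B) = 3 + B)
D(h) = -195 (D(h) = 2 - 1*197 = 2 - 197 = -195)
g(-150) + D((-110 + 10)*(-320 - 183)) = (3 - 150) - 195 = -147 - 195 = -342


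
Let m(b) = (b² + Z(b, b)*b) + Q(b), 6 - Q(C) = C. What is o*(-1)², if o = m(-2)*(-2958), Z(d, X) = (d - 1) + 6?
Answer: -17748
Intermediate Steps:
Z(d, X) = 5 + d (Z(d, X) = (-1 + d) + 6 = 5 + d)
Q(C) = 6 - C
m(b) = 6 + b² - b + b*(5 + b) (m(b) = (b² + (5 + b)*b) + (6 - b) = (b² + b*(5 + b)) + (6 - b) = 6 + b² - b + b*(5 + b))
o = -17748 (o = (6 + 2*(-2)² + 4*(-2))*(-2958) = (6 + 2*4 - 8)*(-2958) = (6 + 8 - 8)*(-2958) = 6*(-2958) = -17748)
o*(-1)² = -17748*(-1)² = -17748*1 = -17748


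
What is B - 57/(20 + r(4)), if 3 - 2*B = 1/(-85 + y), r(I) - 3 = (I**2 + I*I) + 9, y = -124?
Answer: 8183/13376 ≈ 0.61177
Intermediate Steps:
r(I) = 12 + 2*I**2 (r(I) = 3 + ((I**2 + I*I) + 9) = 3 + ((I**2 + I**2) + 9) = 3 + (2*I**2 + 9) = 3 + (9 + 2*I**2) = 12 + 2*I**2)
B = 314/209 (B = 3/2 - 1/(2*(-85 - 124)) = 3/2 - 1/2/(-209) = 3/2 - 1/2*(-1/209) = 3/2 + 1/418 = 314/209 ≈ 1.5024)
B - 57/(20 + r(4)) = 314/209 - 57/(20 + (12 + 2*4**2)) = 314/209 - 57/(20 + (12 + 2*16)) = 314/209 - 57/(20 + (12 + 32)) = 314/209 - 57/(20 + 44) = 314/209 - 57/64 = 8183/13376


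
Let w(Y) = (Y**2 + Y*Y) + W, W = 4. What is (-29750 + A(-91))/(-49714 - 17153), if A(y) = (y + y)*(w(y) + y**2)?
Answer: 4551904/66867 ≈ 68.074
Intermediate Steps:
w(Y) = 4 + 2*Y**2 (w(Y) = (Y**2 + Y*Y) + 4 = (Y**2 + Y**2) + 4 = 2*Y**2 + 4 = 4 + 2*Y**2)
A(y) = 2*y*(4 + 3*y**2) (A(y) = (y + y)*((4 + 2*y**2) + y**2) = (2*y)*(4 + 3*y**2) = 2*y*(4 + 3*y**2))
(-29750 + A(-91))/(-49714 - 17153) = (-29750 + (6*(-91)**3 + 8*(-91)))/(-49714 - 17153) = (-29750 + (6*(-753571) - 728))/(-66867) = (-29750 + (-4521426 - 728))*(-1/66867) = (-29750 - 4522154)*(-1/66867) = -4551904*(-1/66867) = 4551904/66867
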